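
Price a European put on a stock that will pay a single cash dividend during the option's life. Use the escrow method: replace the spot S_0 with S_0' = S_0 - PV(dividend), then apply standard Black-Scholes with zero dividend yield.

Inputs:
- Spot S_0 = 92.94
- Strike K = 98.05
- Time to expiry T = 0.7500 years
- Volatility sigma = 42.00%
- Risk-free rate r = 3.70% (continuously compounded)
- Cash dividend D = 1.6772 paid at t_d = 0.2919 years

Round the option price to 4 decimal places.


Answer: Price = 15.6069

Derivation:
PV(D) = D * exp(-r * t_d) = 1.6772 * 0.98925781 = 1.65918321
S_0' = S_0 - PV(D) = 92.9400 - 1.65918321 = 91.28081679
d1 = (ln(S_0'/K) + (r + sigma^2/2)*T) / (sigma*sqrt(T)) = 0.06148258
d2 = d1 - sigma*sqrt(T) = -0.30224809
exp(-rT) = 0.97263149
N(-d1) = 0.47548744; N(-d2) = 0.61876853
P = K * exp(-rT) * N(-d2) - S_0' * N(-d1) = 98.0500 * 0.97263149 * 0.61876853 - 91.28081679 * 0.47548744 = 15.6069


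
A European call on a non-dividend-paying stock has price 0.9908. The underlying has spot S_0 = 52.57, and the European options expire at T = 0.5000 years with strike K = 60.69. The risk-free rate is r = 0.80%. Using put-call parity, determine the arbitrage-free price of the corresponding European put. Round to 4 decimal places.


Put-call parity: C - P = S_0 * exp(-qT) - K * exp(-rT).
S_0 * exp(-qT) = 52.5700 * 1.00000000 = 52.57000000
K * exp(-rT) = 60.6900 * 0.99600799 = 60.44772487
P = C - S*exp(-qT) + K*exp(-rT)
P = 0.9908 - 52.57000000 + 60.44772487 = 8.8685

Answer: Put price = 8.8685


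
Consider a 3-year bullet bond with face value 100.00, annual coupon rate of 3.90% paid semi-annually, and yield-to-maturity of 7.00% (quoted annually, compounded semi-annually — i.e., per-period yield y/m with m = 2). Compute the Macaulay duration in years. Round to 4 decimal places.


Coupon per period c = face * coupon_rate / m = 1.950000
Periods per year m = 2; per-period yield y/m = 0.035000
Number of cashflows N = 6
Cashflows (t years, CF_t, discount factor 1/(1+y/m)^(m*t), PV):
  t = 0.5000: CF_t = 1.950000, DF = 0.966184, PV = 1.884058
  t = 1.0000: CF_t = 1.950000, DF = 0.933511, PV = 1.820346
  t = 1.5000: CF_t = 1.950000, DF = 0.901943, PV = 1.758788
  t = 2.0000: CF_t = 1.950000, DF = 0.871442, PV = 1.699312
  t = 2.5000: CF_t = 1.950000, DF = 0.841973, PV = 1.641848
  t = 3.0000: CF_t = 101.950000, DF = 0.813501, PV = 82.936391
Price P = sum_t PV_t = 91.740743
Macaulay numerator sum_t t * PV_t:
  t * PV_t at t = 0.5000: 0.942029
  t * PV_t at t = 1.0000: 1.820346
  t * PV_t at t = 1.5000: 2.638182
  t * PV_t at t = 2.0000: 3.398625
  t * PV_t at t = 2.5000: 4.104619
  t * PV_t at t = 3.0000: 248.809172
Macaulay duration D = (sum_t t * PV_t) / P = 261.712973 / 91.740743 = 2.852745

Answer: Macaulay duration = 2.8527 years


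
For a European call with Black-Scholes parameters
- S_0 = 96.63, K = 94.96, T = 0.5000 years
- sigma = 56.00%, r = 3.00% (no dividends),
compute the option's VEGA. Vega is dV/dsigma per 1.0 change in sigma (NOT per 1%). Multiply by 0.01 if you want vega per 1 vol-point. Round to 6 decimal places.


Answer: Vega = 26.211703

Derivation:
d1 = 0.2798968594; d2 = -0.1160829380
phi(d1) = 0.3836173686; exp(-qT) = 1.0000000000; exp(-rT) = 0.9851119396
Vega = S * exp(-qT) * phi(d1) * sqrt(T) = 96.6300 * 1.0000000000 * 0.3836173686 * 0.7071067812 = 26.211703


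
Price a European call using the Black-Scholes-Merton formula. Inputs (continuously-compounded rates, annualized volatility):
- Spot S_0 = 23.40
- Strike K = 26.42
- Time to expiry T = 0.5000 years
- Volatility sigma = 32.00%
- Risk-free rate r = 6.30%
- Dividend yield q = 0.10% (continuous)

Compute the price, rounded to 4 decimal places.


d1 = (ln(S/K) + (r - q + 0.5*sigma^2) * T) / (sigma * sqrt(T)) = -0.28631318
d2 = d1 - sigma * sqrt(T) = -0.51258735
exp(-rT) = 0.96899096; exp(-qT) = 0.99950012
C = S_0 * exp(-qT) * N(d1) - K * exp(-rT) * N(d2)
N(d1) = 0.38731913; N(d2) = 0.30412000
C = 23.4000 * 0.99950012 * 0.38731913 - 26.4200 * 0.96899096 * 0.30412000 = 1.2730

Answer: Price = 1.2730


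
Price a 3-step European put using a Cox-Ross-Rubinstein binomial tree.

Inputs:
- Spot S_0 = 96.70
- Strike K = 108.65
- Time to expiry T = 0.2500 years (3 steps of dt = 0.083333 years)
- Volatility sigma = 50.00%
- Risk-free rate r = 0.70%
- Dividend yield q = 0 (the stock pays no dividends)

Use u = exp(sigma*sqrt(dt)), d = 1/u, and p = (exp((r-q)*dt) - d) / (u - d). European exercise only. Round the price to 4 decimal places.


Answer: Price = V(0,0) = 16.9105

Derivation:
dt = T/N = 0.083333
u = exp(sigma*sqrt(dt)) = 1.155274; d = 1/u = 0.865596
p = (exp((r-q)*dt) - d) / (u - d) = 0.465992
Discount per step: exp(-r*dt) = 0.999417
Stock lattice S(k, i) with i counting down-moves:
  k=0: S(0,0) = 96.7000
  k=1: S(1,0) = 111.7150; S(1,1) = 83.7031
  k=2: S(2,0) = 129.0614; S(2,1) = 96.7000; S(2,2) = 72.4530
  k=3: S(3,0) = 149.1013; S(3,1) = 111.7150; S(3,2) = 83.7031; S(3,3) = 62.7150
Terminal payoffs V(N, i) = max(K - S_T, 0):
  V(3,0) = 0.000000; V(3,1) = 0.000000; V(3,2) = 24.946915; V(3,3) = 45.934997
Backward induction: V(k, i) = exp(-r*dt) * [p * V(k+1, i) + (1-p) * V(k+1, i+1)].
  V(2,0) = exp(-r*dt) * [p*0.000000 + (1-p)*0.000000] = 0.000000
  V(2,1) = exp(-r*dt) * [p*0.000000 + (1-p)*24.946915] = 13.314072
  V(2,2) = exp(-r*dt) * [p*24.946915 + (1-p)*45.934997] = 36.133625
  V(1,0) = exp(-r*dt) * [p*0.000000 + (1-p)*13.314072] = 7.105669
  V(1,1) = exp(-r*dt) * [p*13.314072 + (1-p)*36.133625] = 25.485016
  V(0,0) = exp(-r*dt) * [p*7.105669 + (1-p)*25.485016] = 16.910512


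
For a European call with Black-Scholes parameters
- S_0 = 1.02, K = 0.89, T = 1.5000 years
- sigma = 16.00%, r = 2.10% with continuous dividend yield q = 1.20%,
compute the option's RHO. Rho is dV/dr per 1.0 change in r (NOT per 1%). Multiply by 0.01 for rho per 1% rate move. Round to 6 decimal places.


d1 = 0.8626104888; d2 = 0.6666513094
phi(d1) = 0.2749992356; exp(-qT) = 0.9821610324; exp(-rT) = 0.9689909565
N(d2) = 0.7475025566
Rho = K*T*exp(-rT)*N(d2) = 0.8900 * 1.5000 * 0.9689909565 * 0.7475025566 = 0.966971

Answer: Rho = 0.966971


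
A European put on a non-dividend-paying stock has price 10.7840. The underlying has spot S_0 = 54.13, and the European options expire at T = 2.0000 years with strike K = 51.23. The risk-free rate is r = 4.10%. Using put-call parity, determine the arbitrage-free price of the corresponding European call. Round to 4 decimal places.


Put-call parity: C - P = S_0 * exp(-qT) - K * exp(-rT).
S_0 * exp(-qT) = 54.1300 * 1.00000000 = 54.13000000
K * exp(-rT) = 51.2300 * 0.92127196 = 47.19676244
C = P + S*exp(-qT) - K*exp(-rT)
C = 10.7840 + 54.13000000 - 47.19676244 = 17.7172

Answer: Call price = 17.7172


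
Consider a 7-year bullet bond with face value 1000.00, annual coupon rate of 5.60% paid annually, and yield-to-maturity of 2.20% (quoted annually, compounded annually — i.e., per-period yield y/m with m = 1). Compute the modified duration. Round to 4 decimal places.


Answer: Modified duration = 5.9576

Derivation:
Coupon per period c = face * coupon_rate / m = 56.000000
Periods per year m = 1; per-period yield y/m = 0.022000
Number of cashflows N = 7
Cashflows (t years, CF_t, discount factor 1/(1+y/m)^(m*t), PV):
  t = 1.0000: CF_t = 56.000000, DF = 0.978474, PV = 54.794521
  t = 2.0000: CF_t = 56.000000, DF = 0.957411, PV = 53.614991
  t = 3.0000: CF_t = 56.000000, DF = 0.936801, PV = 52.460852
  t = 4.0000: CF_t = 56.000000, DF = 0.916635, PV = 51.331558
  t = 5.0000: CF_t = 56.000000, DF = 0.896903, PV = 50.226573
  t = 6.0000: CF_t = 56.000000, DF = 0.877596, PV = 49.145375
  t = 7.0000: CF_t = 1056.000000, DF = 0.858704, PV = 906.791932
Price P = sum_t PV_t = 1218.365801
First compute Macaulay numerator sum_t t * PV_t:
  t * PV_t at t = 1.0000: 54.794521
  t * PV_t at t = 2.0000: 107.229982
  t * PV_t at t = 3.0000: 157.382556
  t * PV_t at t = 4.0000: 205.326231
  t * PV_t at t = 5.0000: 251.132866
  t * PV_t at t = 6.0000: 294.872249
  t * PV_t at t = 7.0000: 6347.543527
Macaulay duration D = 7418.281931 / 1218.365801 = 6.088715
Modified duration = D / (1 + y/m) = 6.088715 / (1 + 0.022000) = 5.957647


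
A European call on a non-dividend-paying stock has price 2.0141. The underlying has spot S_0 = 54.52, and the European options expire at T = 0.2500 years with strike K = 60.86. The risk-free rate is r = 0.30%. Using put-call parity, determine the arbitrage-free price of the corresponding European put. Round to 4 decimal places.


Put-call parity: C - P = S_0 * exp(-qT) - K * exp(-rT).
S_0 * exp(-qT) = 54.5200 * 1.00000000 = 54.52000000
K * exp(-rT) = 60.8600 * 0.99925028 = 60.81437211
P = C - S*exp(-qT) + K*exp(-rT)
P = 2.0141 - 54.52000000 + 60.81437211 = 8.3085

Answer: Put price = 8.3085


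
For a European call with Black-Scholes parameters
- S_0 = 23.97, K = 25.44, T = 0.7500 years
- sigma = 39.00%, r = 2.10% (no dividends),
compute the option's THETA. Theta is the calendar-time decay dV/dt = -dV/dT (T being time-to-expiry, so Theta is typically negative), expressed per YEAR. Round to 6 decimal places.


Answer: Theta = -2.352773

Derivation:
d1 = 0.0392829418; d2 = -0.2984669656
phi(d1) = 0.3986345853; exp(-qT) = 1.0000000000; exp(-rT) = 0.9843733826
Theta = -S*exp(-qT)*phi(d1)*sigma/(2*sqrt(T)) - r*K*exp(-rT)*N(d2) + q*S*exp(-qT)*N(d1)
N(d1) = 0.5156675967; N(d2) = 0.3826733927; sqrt(T) = 0.8660254038
Term 1 = -23.9700 * 1.0000000000 * 0.3986345853 * 0.3900 / (2 * 0.8660254038) = -2.1515279329
Term 2 = -0.0210 * 25.4400 * 0.9843733826 * 0.3826733927 = -0.2012447365
Term 3 = 0 (no dividend yield, q = 0)
Theta = -2.1515279329 + (-0.2012447365) + (0.0000000000) = -2.352773


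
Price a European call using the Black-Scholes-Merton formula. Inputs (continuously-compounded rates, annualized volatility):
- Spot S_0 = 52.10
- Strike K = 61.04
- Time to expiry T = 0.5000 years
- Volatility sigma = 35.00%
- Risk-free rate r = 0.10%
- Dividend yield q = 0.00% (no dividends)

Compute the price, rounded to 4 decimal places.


Answer: Price = 2.2026

Derivation:
d1 = (ln(S/K) + (r - q + 0.5*sigma^2) * T) / (sigma * sqrt(T)) = -0.51412497
d2 = d1 - sigma * sqrt(T) = -0.76161234
exp(-rT) = 0.99950012; exp(-qT) = 1.00000000
C = S_0 * exp(-qT) * N(d1) - K * exp(-rT) * N(d2)
N(d1) = 0.30358231; N(d2) = 0.22314570
C = 52.1000 * 1.00000000 * 0.30358231 - 61.0400 * 0.99950012 * 0.22314570 = 2.2026


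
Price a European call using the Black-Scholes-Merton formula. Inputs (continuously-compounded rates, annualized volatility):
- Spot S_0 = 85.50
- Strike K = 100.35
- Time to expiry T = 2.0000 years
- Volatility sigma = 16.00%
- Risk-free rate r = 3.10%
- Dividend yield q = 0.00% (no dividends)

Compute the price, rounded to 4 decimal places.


d1 = (ln(S/K) + (r - q + 0.5*sigma^2) * T) / (sigma * sqrt(T)) = -0.32061856
d2 = d1 - sigma * sqrt(T) = -0.54689273
exp(-rT) = 0.93988289; exp(-qT) = 1.00000000
C = S_0 * exp(-qT) * N(d1) - K * exp(-rT) * N(d2)
N(d1) = 0.37424973; N(d2) = 0.29222621
C = 85.5000 * 1.00000000 * 0.37424973 - 100.3500 * 0.93988289 * 0.29222621 = 4.4364

Answer: Price = 4.4364


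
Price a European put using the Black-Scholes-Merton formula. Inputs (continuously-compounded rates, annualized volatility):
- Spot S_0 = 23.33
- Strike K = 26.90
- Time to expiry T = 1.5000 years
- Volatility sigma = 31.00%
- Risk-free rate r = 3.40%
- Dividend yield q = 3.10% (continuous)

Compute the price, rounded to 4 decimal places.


Answer: Price = 5.4788

Derivation:
d1 = (ln(S/K) + (r - q + 0.5*sigma^2) * T) / (sigma * sqrt(T)) = -0.17333748
d2 = d1 - sigma * sqrt(T) = -0.55300839
exp(-rT) = 0.95027867; exp(-qT) = 0.95456456
P = K * exp(-rT) * N(-d2) - S_0 * exp(-qT) * N(-d1)
N(-d1) = 0.56880692; N(-d2) = 0.70987117
P = 26.9000 * 0.95027867 * 0.70987117 - 23.3300 * 0.95456456 * 0.56880692 = 5.4788


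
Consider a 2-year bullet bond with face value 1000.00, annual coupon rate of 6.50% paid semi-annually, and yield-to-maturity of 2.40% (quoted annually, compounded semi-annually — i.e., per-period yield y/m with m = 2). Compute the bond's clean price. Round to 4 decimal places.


Coupon per period c = face * coupon_rate / m = 32.500000
Periods per year m = 2; per-period yield y/m = 0.012000
Number of cashflows N = 4
Cashflows (t years, CF_t, discount factor 1/(1+y/m)^(m*t), PV):
  t = 0.5000: CF_t = 32.500000, DF = 0.988142, PV = 32.114625
  t = 1.0000: CF_t = 32.500000, DF = 0.976425, PV = 31.733819
  t = 1.5000: CF_t = 32.500000, DF = 0.964847, PV = 31.357528
  t = 2.0000: CF_t = 1032.500000, DF = 0.953406, PV = 984.391852
Price P = sum_t PV_t = 1079.597824

Answer: Price = 1079.5978


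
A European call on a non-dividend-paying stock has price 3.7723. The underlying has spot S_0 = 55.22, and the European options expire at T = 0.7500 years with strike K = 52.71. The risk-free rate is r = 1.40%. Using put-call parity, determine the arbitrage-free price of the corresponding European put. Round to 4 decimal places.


Answer: Put price = 0.7117

Derivation:
Put-call parity: C - P = S_0 * exp(-qT) - K * exp(-rT).
S_0 * exp(-qT) = 55.2200 * 1.00000000 = 55.22000000
K * exp(-rT) = 52.7100 * 0.98955493 = 52.15944050
P = C - S*exp(-qT) + K*exp(-rT)
P = 3.7723 - 55.22000000 + 52.15944050 = 0.7117


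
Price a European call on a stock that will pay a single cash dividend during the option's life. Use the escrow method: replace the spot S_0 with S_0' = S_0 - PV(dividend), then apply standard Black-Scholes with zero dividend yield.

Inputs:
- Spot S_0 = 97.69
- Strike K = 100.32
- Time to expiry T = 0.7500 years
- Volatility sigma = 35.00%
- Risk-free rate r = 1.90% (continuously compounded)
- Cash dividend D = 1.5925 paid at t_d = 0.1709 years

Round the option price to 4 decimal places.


Answer: Price = 10.3984

Derivation:
PV(D) = D * exp(-r * t_d) = 1.5925 * 0.99675817 = 1.58733738
S_0' = S_0 - PV(D) = 97.6900 - 1.58733738 = 96.10266262
d1 = (ln(S_0'/K) + (r + sigma^2/2)*T) / (sigma*sqrt(T)) = 0.05687542
d2 = d1 - sigma*sqrt(T) = -0.24623347
exp(-rT) = 0.98585105
N(d1) = 0.52267778; N(d2) = 0.40275075
C = S_0' * N(d1) - K * exp(-rT) * N(d2) = 96.10266262 * 0.52267778 - 100.3200 * 0.98585105 * 0.40275075 = 10.3984


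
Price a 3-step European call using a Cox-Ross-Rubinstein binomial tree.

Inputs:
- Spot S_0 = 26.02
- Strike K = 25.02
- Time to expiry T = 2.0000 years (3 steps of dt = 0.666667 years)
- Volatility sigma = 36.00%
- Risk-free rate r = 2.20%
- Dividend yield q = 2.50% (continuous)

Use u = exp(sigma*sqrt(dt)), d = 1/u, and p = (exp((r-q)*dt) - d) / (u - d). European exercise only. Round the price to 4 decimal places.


dt = T/N = 0.666667
u = exp(sigma*sqrt(dt)) = 1.341702; d = 1/u = 0.745322
p = (exp((r-q)*dt) - d) / (u - d) = 0.423690
Discount per step: exp(-r*dt) = 0.985440
Stock lattice S(k, i) with i counting down-moves:
  k=0: S(0,0) = 26.0200
  k=1: S(1,0) = 34.9111; S(1,1) = 19.3933
  k=2: S(2,0) = 46.8403; S(2,1) = 26.0200; S(2,2) = 14.4542
  k=3: S(3,0) = 62.8457; S(3,1) = 34.9111; S(3,2) = 19.3933; S(3,3) = 10.7731
Terminal payoffs V(N, i) = max(S_T - K, 0):
  V(3,0) = 37.825654; V(3,1) = 9.891079; V(3,2) = 0.000000; V(3,3) = 0.000000
Backward induction: V(k, i) = exp(-r*dt) * [p * V(k+1, i) + (1-p) * V(k+1, i+1)].
  V(2,0) = exp(-r*dt) * [p*37.825654 + (1-p)*9.891079] = 21.410337
  V(2,1) = exp(-r*dt) * [p*9.891079 + (1-p)*0.000000] = 4.129732
  V(2,2) = exp(-r*dt) * [p*0.000000 + (1-p)*0.000000] = 0.000000
  V(1,0) = exp(-r*dt) * [p*21.410337 + (1-p)*4.129732] = 11.284618
  V(1,1) = exp(-r*dt) * [p*4.129732 + (1-p)*0.000000] = 1.724249
  V(0,0) = exp(-r*dt) * [p*11.284618 + (1-p)*1.724249] = 5.690799

Answer: Price = V(0,0) = 5.6908


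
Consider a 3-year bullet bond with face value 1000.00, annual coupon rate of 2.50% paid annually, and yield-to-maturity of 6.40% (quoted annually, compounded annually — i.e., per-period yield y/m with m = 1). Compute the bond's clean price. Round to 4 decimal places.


Coupon per period c = face * coupon_rate / m = 25.000000
Periods per year m = 1; per-period yield y/m = 0.064000
Number of cashflows N = 3
Cashflows (t years, CF_t, discount factor 1/(1+y/m)^(m*t), PV):
  t = 1.0000: CF_t = 25.000000, DF = 0.939850, PV = 23.496241
  t = 2.0000: CF_t = 25.000000, DF = 0.883317, PV = 22.082933
  t = 3.0000: CF_t = 1025.000000, DF = 0.830185, PV = 850.940083
Price P = sum_t PV_t = 896.519257

Answer: Price = 896.5193


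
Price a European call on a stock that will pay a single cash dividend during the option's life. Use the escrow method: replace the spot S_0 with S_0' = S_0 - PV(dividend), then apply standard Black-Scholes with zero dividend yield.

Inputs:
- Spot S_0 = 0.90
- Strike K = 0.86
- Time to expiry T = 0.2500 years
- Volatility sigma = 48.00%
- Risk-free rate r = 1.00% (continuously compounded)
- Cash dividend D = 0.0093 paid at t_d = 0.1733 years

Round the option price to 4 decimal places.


Answer: Price = 0.1010

Derivation:
PV(D) = D * exp(-r * t_d) = 0.0093 * 0.99826850 = 0.00928390
S_0' = S_0 - PV(D) = 0.9000 - 0.00928390 = 0.89071610
d1 = (ln(S_0'/K) + (r + sigma^2/2)*T) / (sigma*sqrt(T)) = 0.27663900
d2 = d1 - sigma*sqrt(T) = 0.03663900
exp(-rT) = 0.99750312
N(d1) = 0.60897134; N(d2) = 0.51461358
C = S_0' * N(d1) - K * exp(-rT) * N(d2) = 0.89071610 * 0.60897134 - 0.8600 * 0.99750312 * 0.51461358 = 0.1010


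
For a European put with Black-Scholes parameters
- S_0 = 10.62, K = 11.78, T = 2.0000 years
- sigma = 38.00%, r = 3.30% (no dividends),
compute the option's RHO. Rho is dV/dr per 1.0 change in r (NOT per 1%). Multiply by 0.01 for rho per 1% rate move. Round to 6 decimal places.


Answer: Rho = -13.952470

Derivation:
d1 = 0.1986148278; d2 = -0.3387863259
phi(d1) = 0.3911506660; exp(-qT) = 1.0000000000; exp(-rT) = 0.9361308643
N(-d2) = 0.6326146485
Rho = -K*T*exp(-rT)*N(-d2) = -11.7800 * 2.0000 * 0.9361308643 * 0.6326146485 = -13.952470


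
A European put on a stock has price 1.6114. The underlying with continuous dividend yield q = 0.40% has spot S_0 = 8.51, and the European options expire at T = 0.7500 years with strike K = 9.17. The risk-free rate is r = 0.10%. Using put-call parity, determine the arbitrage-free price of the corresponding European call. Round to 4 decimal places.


Put-call parity: C - P = S_0 * exp(-qT) - K * exp(-rT).
S_0 * exp(-qT) = 8.5100 * 0.99700450 = 8.48450826
K * exp(-rT) = 9.1700 * 0.99925028 = 9.16312508
C = P + S*exp(-qT) - K*exp(-rT)
C = 1.6114 + 8.48450826 - 9.16312508 = 0.9328

Answer: Call price = 0.9328


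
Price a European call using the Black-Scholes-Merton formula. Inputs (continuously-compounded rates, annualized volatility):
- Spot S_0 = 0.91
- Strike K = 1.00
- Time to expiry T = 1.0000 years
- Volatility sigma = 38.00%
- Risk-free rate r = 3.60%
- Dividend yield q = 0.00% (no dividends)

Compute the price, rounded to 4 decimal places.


Answer: Price = 0.1156

Derivation:
d1 = (ln(S/K) + (r - q + 0.5*sigma^2) * T) / (sigma * sqrt(T)) = 0.03655084
d2 = d1 - sigma * sqrt(T) = -0.34344916
exp(-rT) = 0.96464029; exp(-qT) = 1.00000000
C = S_0 * exp(-qT) * N(d1) - K * exp(-rT) * N(d2)
N(d1) = 0.51457843; N(d2) = 0.36563029
C = 0.9100 * 1.00000000 * 0.51457843 - 1.0000 * 0.96464029 * 0.36563029 = 0.1156


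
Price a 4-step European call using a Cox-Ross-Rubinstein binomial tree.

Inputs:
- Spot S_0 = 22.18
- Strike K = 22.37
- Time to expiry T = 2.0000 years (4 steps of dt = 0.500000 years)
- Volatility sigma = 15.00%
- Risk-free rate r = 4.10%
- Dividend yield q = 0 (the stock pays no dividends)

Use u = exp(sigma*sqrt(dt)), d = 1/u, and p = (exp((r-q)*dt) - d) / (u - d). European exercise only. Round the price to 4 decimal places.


dt = T/N = 0.500000
u = exp(sigma*sqrt(dt)) = 1.111895; d = 1/u = 0.899365
p = (exp((r-q)*dt) - d) / (u - d) = 0.570961
Discount per step: exp(-r*dt) = 0.979709
Stock lattice S(k, i) with i counting down-moves:
  k=0: S(0,0) = 22.1800
  k=1: S(1,0) = 24.6618; S(1,1) = 19.9479
  k=2: S(2,0) = 27.4214; S(2,1) = 22.1800; S(2,2) = 17.9405
  k=3: S(3,0) = 30.4897; S(3,1) = 24.6618; S(3,2) = 19.9479; S(3,3) = 16.1350
  k=4: S(4,0) = 33.9014; S(4,1) = 27.4214; S(4,2) = 22.1800; S(4,3) = 17.9405; S(4,4) = 14.5113
Terminal payoffs V(N, i) = max(S_T - K, 0):
  V(4,0) = 11.531357; V(4,1) = 5.051380; V(4,2) = 0.000000; V(4,3) = 0.000000; V(4,4) = 0.000000
Backward induction: V(k, i) = exp(-r*dt) * [p * V(k+1, i) + (1-p) * V(k+1, i+1)].
  V(3,0) = exp(-r*dt) * [p*11.531357 + (1-p)*5.051380] = 8.573620
  V(3,1) = exp(-r*dt) * [p*5.051380 + (1-p)*0.000000] = 2.825617
  V(3,2) = exp(-r*dt) * [p*0.000000 + (1-p)*0.000000] = 0.000000
  V(3,3) = exp(-r*dt) * [p*0.000000 + (1-p)*0.000000] = 0.000000
  V(2,0) = exp(-r*dt) * [p*8.573620 + (1-p)*2.825617] = 5.983572
  V(2,1) = exp(-r*dt) * [p*2.825617 + (1-p)*0.000000] = 1.580580
  V(2,2) = exp(-r*dt) * [p*0.000000 + (1-p)*0.000000] = 0.000000
  V(1,0) = exp(-r*dt) * [p*5.983572 + (1-p)*1.580580] = 4.011433
  V(1,1) = exp(-r*dt) * [p*1.580580 + (1-p)*0.000000] = 0.884137
  V(0,0) = exp(-r*dt) * [p*4.011433 + (1-p)*0.884137] = 2.615529

Answer: Price = V(0,0) = 2.6155


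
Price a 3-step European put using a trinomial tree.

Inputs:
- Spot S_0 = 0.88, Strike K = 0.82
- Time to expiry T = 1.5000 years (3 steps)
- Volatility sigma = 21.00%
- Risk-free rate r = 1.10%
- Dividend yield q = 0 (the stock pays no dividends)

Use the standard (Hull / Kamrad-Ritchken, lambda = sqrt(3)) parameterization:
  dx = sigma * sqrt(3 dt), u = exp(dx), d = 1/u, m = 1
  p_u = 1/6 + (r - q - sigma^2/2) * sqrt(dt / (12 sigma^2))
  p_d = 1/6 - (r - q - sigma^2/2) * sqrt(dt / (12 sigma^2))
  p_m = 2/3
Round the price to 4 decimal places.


Answer: Price = V(0,0) = 0.0550

Derivation:
dt = T/N = 0.500000; dx = sigma*sqrt(3*dt) = 0.257196
u = exp(dx) = 1.293299; d = 1/u = 0.773216
p_u = 0.155926, p_m = 0.666667, p_d = 0.177407
Discount per step: exp(-r*dt) = 0.994515
Stock lattice S(k, j) with j the centered position index:
  k=0: S(0,+0) = 0.8800
  k=1: S(1,-1) = 0.6804; S(1,+0) = 0.8800; S(1,+1) = 1.1381
  k=2: S(2,-2) = 0.5261; S(2,-1) = 0.6804; S(2,+0) = 0.8800; S(2,+1) = 1.1381; S(2,+2) = 1.4719
  k=3: S(3,-3) = 0.4068; S(3,-2) = 0.5261; S(3,-1) = 0.6804; S(3,+0) = 0.8800; S(3,+1) = 1.1381; S(3,+2) = 1.4719; S(3,+3) = 1.9036
Terminal payoffs V(N, j) = max(K - S_T, 0):
  V(3,-3) = 0.413196; V(3,-2) = 0.293880; V(3,-1) = 0.139570; V(3,+0) = 0.000000; V(3,+1) = 0.000000; V(3,+2) = 0.000000; V(3,+3) = 0.000000
Backward induction: V(k, j) = exp(-r*dt) * [p_u * V(k+1, j+1) + p_m * V(k+1, j) + p_d * V(k+1, j-1)]
  V(2,-2) = exp(-r*dt) * [p_u*0.139570 + p_m*0.293880 + p_d*0.413196] = 0.289391
  V(2,-1) = exp(-r*dt) * [p_u*0.000000 + p_m*0.139570 + p_d*0.293880] = 0.144387
  V(2,+0) = exp(-r*dt) * [p_u*0.000000 + p_m*0.000000 + p_d*0.139570] = 0.024625
  V(2,+1) = exp(-r*dt) * [p_u*0.000000 + p_m*0.000000 + p_d*0.000000] = 0.000000
  V(2,+2) = exp(-r*dt) * [p_u*0.000000 + p_m*0.000000 + p_d*0.000000] = 0.000000
  V(1,-1) = exp(-r*dt) * [p_u*0.024625 + p_m*0.144387 + p_d*0.289391] = 0.150607
  V(1,+0) = exp(-r*dt) * [p_u*0.000000 + p_m*0.024625 + p_d*0.144387] = 0.041801
  V(1,+1) = exp(-r*dt) * [p_u*0.000000 + p_m*0.000000 + p_d*0.024625] = 0.004345
  V(0,+0) = exp(-r*dt) * [p_u*0.004345 + p_m*0.041801 + p_d*0.150607] = 0.054961


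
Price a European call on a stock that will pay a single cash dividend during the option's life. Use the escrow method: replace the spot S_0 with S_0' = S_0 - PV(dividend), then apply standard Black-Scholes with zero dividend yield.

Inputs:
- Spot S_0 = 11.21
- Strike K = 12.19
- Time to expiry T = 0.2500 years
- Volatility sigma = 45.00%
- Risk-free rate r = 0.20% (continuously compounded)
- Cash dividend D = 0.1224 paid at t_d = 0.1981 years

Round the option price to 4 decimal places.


Answer: Price = 0.5839

Derivation:
PV(D) = D * exp(-r * t_d) = 0.1224 * 0.99960388 = 0.12235151
S_0' = S_0 - PV(D) = 11.2100 - 0.12235151 = 11.08764849
d1 = (ln(S_0'/K) + (r + sigma^2/2)*T) / (sigma*sqrt(T)) = -0.30654091
d2 = d1 - sigma*sqrt(T) = -0.53154091
exp(-rT) = 0.99950012
N(d1) = 0.37959642; N(d2) = 0.29752200
C = S_0' * N(d1) - K * exp(-rT) * N(d2) = 11.08764849 * 0.37959642 - 12.1900 * 0.99950012 * 0.29752200 = 0.5839


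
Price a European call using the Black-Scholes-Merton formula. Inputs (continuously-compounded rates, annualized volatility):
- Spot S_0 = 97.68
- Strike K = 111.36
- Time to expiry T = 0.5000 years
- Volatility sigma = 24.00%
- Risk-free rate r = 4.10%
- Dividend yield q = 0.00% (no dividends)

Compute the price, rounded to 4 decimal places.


d1 = (ln(S/K) + (r - q + 0.5*sigma^2) * T) / (sigma * sqrt(T)) = -0.56669521
d2 = d1 - sigma * sqrt(T) = -0.73640084
exp(-rT) = 0.97970870; exp(-qT) = 1.00000000
C = S_0 * exp(-qT) * N(d1) - K * exp(-rT) * N(d2)
N(d1) = 0.28546064; N(d2) = 0.23074340
C = 97.6800 * 1.00000000 * 0.28546064 - 111.3600 * 0.97970870 * 0.23074340 = 2.7096

Answer: Price = 2.7096


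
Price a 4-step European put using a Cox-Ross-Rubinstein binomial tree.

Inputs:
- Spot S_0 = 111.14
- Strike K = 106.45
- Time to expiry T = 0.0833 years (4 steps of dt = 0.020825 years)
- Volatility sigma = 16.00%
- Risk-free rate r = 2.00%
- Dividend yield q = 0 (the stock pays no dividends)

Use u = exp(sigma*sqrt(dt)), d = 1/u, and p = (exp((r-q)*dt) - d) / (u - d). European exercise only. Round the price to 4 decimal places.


Answer: Price = V(0,0) = 0.3911

Derivation:
dt = T/N = 0.020825
u = exp(sigma*sqrt(dt)) = 1.023358; d = 1/u = 0.977175
p = (exp((r-q)*dt) - d) / (u - d) = 0.503248
Discount per step: exp(-r*dt) = 0.999584
Stock lattice S(k, i) with i counting down-moves:
  k=0: S(0,0) = 111.1400
  k=1: S(1,0) = 113.7360; S(1,1) = 108.6032
  k=2: S(2,0) = 116.3927; S(2,1) = 111.1400; S(2,2) = 106.1244
  k=3: S(3,0) = 119.1114; S(3,1) = 113.7360; S(3,2) = 108.6032; S(3,3) = 103.7021
  k=4: S(4,0) = 121.8936; S(4,1) = 116.3927; S(4,2) = 111.1400; S(4,3) = 106.1244; S(4,4) = 101.3351
Terminal payoffs V(N, i) = max(K - S_T, 0):
  V(4,0) = 0.000000; V(4,1) = 0.000000; V(4,2) = 0.000000; V(4,3) = 0.325611; V(4,4) = 5.114874
Backward induction: V(k, i) = exp(-r*dt) * [p * V(k+1, i) + (1-p) * V(k+1, i+1)].
  V(3,0) = exp(-r*dt) * [p*0.000000 + (1-p)*0.000000] = 0.000000
  V(3,1) = exp(-r*dt) * [p*0.000000 + (1-p)*0.000000] = 0.000000
  V(3,2) = exp(-r*dt) * [p*0.000000 + (1-p)*0.325611] = 0.161681
  V(3,3) = exp(-r*dt) * [p*0.325611 + (1-p)*5.114874] = 2.703560
  V(2,0) = exp(-r*dt) * [p*0.000000 + (1-p)*0.000000] = 0.000000
  V(2,1) = exp(-r*dt) * [p*0.000000 + (1-p)*0.161681] = 0.080282
  V(2,2) = exp(-r*dt) * [p*0.161681 + (1-p)*2.703560] = 1.423770
  V(1,0) = exp(-r*dt) * [p*0.000000 + (1-p)*0.080282] = 0.039863
  V(1,1) = exp(-r*dt) * [p*0.080282 + (1-p)*1.423770] = 0.747351
  V(0,0) = exp(-r*dt) * [p*0.039863 + (1-p)*0.747351] = 0.391146


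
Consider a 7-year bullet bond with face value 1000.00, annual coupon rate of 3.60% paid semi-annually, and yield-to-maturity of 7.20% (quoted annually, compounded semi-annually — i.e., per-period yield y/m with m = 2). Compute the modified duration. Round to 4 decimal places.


Coupon per period c = face * coupon_rate / m = 18.000000
Periods per year m = 2; per-period yield y/m = 0.036000
Number of cashflows N = 14
Cashflows (t years, CF_t, discount factor 1/(1+y/m)^(m*t), PV):
  t = 0.5000: CF_t = 18.000000, DF = 0.965251, PV = 17.374517
  t = 1.0000: CF_t = 18.000000, DF = 0.931709, PV = 16.770770
  t = 1.5000: CF_t = 18.000000, DF = 0.899333, PV = 16.188002
  t = 2.0000: CF_t = 18.000000, DF = 0.868082, PV = 15.625484
  t = 2.5000: CF_t = 18.000000, DF = 0.837917, PV = 15.082514
  t = 3.0000: CF_t = 18.000000, DF = 0.808801, PV = 14.558411
  t = 3.5000: CF_t = 18.000000, DF = 0.780696, PV = 14.052520
  t = 4.0000: CF_t = 18.000000, DF = 0.753567, PV = 13.564209
  t = 4.5000: CF_t = 18.000000, DF = 0.727381, PV = 13.092865
  t = 5.0000: CF_t = 18.000000, DF = 0.702106, PV = 12.637901
  t = 5.5000: CF_t = 18.000000, DF = 0.677708, PV = 12.198746
  t = 6.0000: CF_t = 18.000000, DF = 0.654158, PV = 11.774852
  t = 6.5000: CF_t = 18.000000, DF = 0.631427, PV = 11.365687
  t = 7.0000: CF_t = 1018.000000, DF = 0.609486, PV = 620.456305
Price P = sum_t PV_t = 804.742782
First compute Macaulay numerator sum_t t * PV_t:
  t * PV_t at t = 0.5000: 8.687259
  t * PV_t at t = 1.0000: 16.770770
  t * PV_t at t = 1.5000: 24.282002
  t * PV_t at t = 2.0000: 31.250968
  t * PV_t at t = 2.5000: 37.706284
  t * PV_t at t = 3.0000: 43.675233
  t * PV_t at t = 3.5000: 49.183821
  t * PV_t at t = 4.0000: 54.256835
  t * PV_t at t = 4.5000: 58.917895
  t * PV_t at t = 5.0000: 63.189505
  t * PV_t at t = 5.5000: 67.093104
  t * PV_t at t = 6.0000: 70.649109
  t * PV_t at t = 6.5000: 73.876964
  t * PV_t at t = 7.0000: 4343.194136
Macaulay duration D = 4942.733885 / 804.742782 = 6.142005
Modified duration = D / (1 + y/m) = 6.142005 / (1 + 0.036000) = 5.928576

Answer: Modified duration = 5.9286


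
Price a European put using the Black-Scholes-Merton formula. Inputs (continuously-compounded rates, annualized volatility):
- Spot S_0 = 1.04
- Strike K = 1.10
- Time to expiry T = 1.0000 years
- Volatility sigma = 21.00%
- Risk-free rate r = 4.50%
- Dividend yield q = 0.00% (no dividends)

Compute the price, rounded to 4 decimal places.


d1 = (ln(S/K) + (r - q + 0.5*sigma^2) * T) / (sigma * sqrt(T)) = 0.05219302
d2 = d1 - sigma * sqrt(T) = -0.15780698
exp(-rT) = 0.95599748; exp(-qT) = 1.00000000
P = K * exp(-rT) * N(-d2) - S_0 * exp(-qT) * N(-d1)
N(-d1) = 0.47918745; N(-d2) = 0.56269555
P = 1.1000 * 0.95599748 * 0.56269555 - 1.0400 * 1.00000000 * 0.47918745 = 0.0934

Answer: Price = 0.0934


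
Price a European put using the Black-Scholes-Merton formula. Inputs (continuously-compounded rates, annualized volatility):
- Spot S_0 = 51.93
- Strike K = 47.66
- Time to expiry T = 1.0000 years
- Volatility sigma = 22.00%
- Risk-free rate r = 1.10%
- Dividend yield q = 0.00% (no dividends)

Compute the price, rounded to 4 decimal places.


Answer: Price = 2.3544

Derivation:
d1 = (ln(S/K) + (r - q + 0.5*sigma^2) * T) / (sigma * sqrt(T)) = 0.55001903
d2 = d1 - sigma * sqrt(T) = 0.33001903
exp(-rT) = 0.98906028; exp(-qT) = 1.00000000
P = K * exp(-rT) * N(-d2) - S_0 * exp(-qT) * N(-d1)
N(-d1) = 0.29115316; N(-d2) = 0.37069279
P = 47.6600 * 0.98906028 * 0.37069279 - 51.9300 * 1.00000000 * 0.29115316 = 2.3544


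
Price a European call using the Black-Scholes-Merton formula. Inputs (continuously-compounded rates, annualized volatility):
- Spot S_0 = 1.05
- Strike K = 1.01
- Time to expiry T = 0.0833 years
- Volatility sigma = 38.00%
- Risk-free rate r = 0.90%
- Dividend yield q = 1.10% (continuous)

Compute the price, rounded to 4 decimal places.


Answer: Price = 0.0677

Derivation:
d1 = (ln(S/K) + (r - q + 0.5*sigma^2) * T) / (sigma * sqrt(T)) = 0.40745523
d2 = d1 - sigma * sqrt(T) = 0.29778062
exp(-rT) = 0.99925058; exp(-qT) = 0.99908412
C = S_0 * exp(-qT) * N(d1) - K * exp(-rT) * N(d2)
N(d1) = 0.65816317; N(d2) = 0.61706470
C = 1.0500 * 0.99908412 * 0.65816317 - 1.0100 * 0.99925058 * 0.61706470 = 0.0677


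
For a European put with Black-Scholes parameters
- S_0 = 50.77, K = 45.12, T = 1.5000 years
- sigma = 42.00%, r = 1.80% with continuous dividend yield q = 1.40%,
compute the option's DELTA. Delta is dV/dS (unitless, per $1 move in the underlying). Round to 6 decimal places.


Answer: Delta = -0.302740

Derivation:
d1 = 0.4982184798; d2 = -0.0161743661
phi(d1) = 0.3523785130; exp(-qT) = 0.9792189646; exp(-rT) = 0.9733612415
N(-d1) = 0.3091650293
Delta = -exp(-qT) * N(-d1) = -0.9792189646 * 0.3091650293 = -0.302740


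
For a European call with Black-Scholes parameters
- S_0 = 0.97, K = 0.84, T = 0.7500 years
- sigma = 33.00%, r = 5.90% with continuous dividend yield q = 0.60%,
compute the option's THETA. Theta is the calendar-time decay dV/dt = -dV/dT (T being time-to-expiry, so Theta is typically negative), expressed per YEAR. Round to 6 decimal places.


d1 = 0.7854821708; d2 = 0.4996937875
phi(d1) = 0.2930448372; exp(-qT) = 0.9955101098; exp(-rT) = 0.9567147489
Theta = -S*exp(-qT)*phi(d1)*sigma/(2*sqrt(T)) - r*K*exp(-rT)*N(d2) + q*S*exp(-qT)*N(d1)
N(d1) = 0.7839145401; N(d2) = 0.6913546462; sqrt(T) = 0.8660254038
Term 1 = -0.9700 * 0.9955101098 * 0.2930448372 * 0.3300 / (2 * 0.8660254038) = -0.0539144024
Term 2 = -0.0590 * 0.8400 * 0.9567147489 * 0.6913546462 = -0.0327804305
Term 3 = 0.0060 * 0.9700 * 0.9955101098 * 0.7839145401 = 0.0045418980
Theta = -0.0539144024 + (-0.0327804305) + (0.0045418980) = -0.082153

Answer: Theta = -0.082153


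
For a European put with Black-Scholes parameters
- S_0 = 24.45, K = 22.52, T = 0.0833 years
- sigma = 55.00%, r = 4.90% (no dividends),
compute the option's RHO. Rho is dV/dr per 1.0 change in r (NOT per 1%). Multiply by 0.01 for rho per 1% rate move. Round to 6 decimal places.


Answer: Rho = -0.600094

Derivation:
d1 = 0.6230786676; d2 = 0.4643391010
phi(d1) = 0.3285546652; exp(-qT) = 1.0000000000; exp(-rT) = 0.9959266188
N(-d2) = 0.3212024070
Rho = -K*T*exp(-rT)*N(-d2) = -22.5200 * 0.0833 * 0.9959266188 * 0.3212024070 = -0.600094


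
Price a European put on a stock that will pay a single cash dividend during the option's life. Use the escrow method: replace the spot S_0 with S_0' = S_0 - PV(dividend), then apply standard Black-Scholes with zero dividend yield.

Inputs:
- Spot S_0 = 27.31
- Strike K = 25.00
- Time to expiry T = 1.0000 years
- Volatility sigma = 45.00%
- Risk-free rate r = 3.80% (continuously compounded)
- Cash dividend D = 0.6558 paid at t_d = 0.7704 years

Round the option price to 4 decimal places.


PV(D) = D * exp(-r * t_d) = 0.6558 * 0.97114917 = 0.63687962
S_0' = S_0 - PV(D) = 27.3100 - 0.63687962 = 26.67312038
d1 = (ln(S_0'/K) + (r + sigma^2/2)*T) / (sigma*sqrt(T)) = 0.45340112
d2 = d1 - sigma*sqrt(T) = 0.00340112
exp(-rT) = 0.96271294
N(-d1) = 0.32512996; N(-d2) = 0.49864315
P = K * exp(-rT) * N(-d2) - S_0' * N(-d1) = 25.0000 * 0.96271294 * 0.49864315 - 26.67312038 * 0.32512996 = 3.3290

Answer: Price = 3.3290


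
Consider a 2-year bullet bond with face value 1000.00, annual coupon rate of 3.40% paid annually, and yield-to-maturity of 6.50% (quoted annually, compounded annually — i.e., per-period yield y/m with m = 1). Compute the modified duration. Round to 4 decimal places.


Answer: Modified duration = 1.8462

Derivation:
Coupon per period c = face * coupon_rate / m = 34.000000
Periods per year m = 1; per-period yield y/m = 0.065000
Number of cashflows N = 2
Cashflows (t years, CF_t, discount factor 1/(1+y/m)^(m*t), PV):
  t = 1.0000: CF_t = 34.000000, DF = 0.938967, PV = 31.924883
  t = 2.0000: CF_t = 1034.000000, DF = 0.881659, PV = 911.635698
Price P = sum_t PV_t = 943.560581
First compute Macaulay numerator sum_t t * PV_t:
  t * PV_t at t = 1.0000: 31.924883
  t * PV_t at t = 2.0000: 1823.271397
Macaulay duration D = 1855.196279 / 943.560581 = 1.966166
Modified duration = D / (1 + y/m) = 1.966166 / (1 + 0.065000) = 1.846165


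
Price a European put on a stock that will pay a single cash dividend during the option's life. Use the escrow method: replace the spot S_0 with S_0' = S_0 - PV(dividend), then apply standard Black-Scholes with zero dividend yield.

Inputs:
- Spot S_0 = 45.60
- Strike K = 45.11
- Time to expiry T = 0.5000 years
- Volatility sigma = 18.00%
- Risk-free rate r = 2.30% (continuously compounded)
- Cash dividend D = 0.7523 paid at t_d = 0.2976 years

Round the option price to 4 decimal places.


Answer: Price = 2.1424

Derivation:
PV(D) = D * exp(-r * t_d) = 0.7523 * 0.99317857 = 0.74716824
S_0' = S_0 - PV(D) = 45.6000 - 0.74716824 = 44.85283176
d1 = (ln(S_0'/K) + (r + sigma^2/2)*T) / (sigma*sqrt(T)) = 0.10907337
d2 = d1 - sigma*sqrt(T) = -0.01820585
exp(-rT) = 0.98856587
N(-d1) = 0.45657215; N(-d2) = 0.50726268
P = K * exp(-rT) * N(-d2) - S_0' * N(-d1) = 45.1100 * 0.98856587 * 0.50726268 - 44.85283176 * 0.45657215 = 2.1424


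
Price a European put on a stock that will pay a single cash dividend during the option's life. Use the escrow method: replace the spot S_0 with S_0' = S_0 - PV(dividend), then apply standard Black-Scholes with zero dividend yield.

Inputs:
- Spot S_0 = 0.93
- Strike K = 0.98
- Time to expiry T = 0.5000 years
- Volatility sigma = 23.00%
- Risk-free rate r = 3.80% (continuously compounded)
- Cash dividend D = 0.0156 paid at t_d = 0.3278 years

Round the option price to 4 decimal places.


Answer: Price = 0.0871

Derivation:
PV(D) = D * exp(-r * t_d) = 0.0156 * 0.98762086 = 0.01540689
S_0' = S_0 - PV(D) = 0.9300 - 0.01540689 = 0.91459311
d1 = (ln(S_0'/K) + (r + sigma^2/2)*T) / (sigma*sqrt(T)) = -0.22657109
d2 = d1 - sigma*sqrt(T) = -0.38920565
exp(-rT) = 0.98117936
N(-d1) = 0.58962136; N(-d2) = 0.65143799
P = K * exp(-rT) * N(-d2) - S_0' * N(-d1) = 0.9800 * 0.98117936 * 0.65143799 - 0.91459311 * 0.58962136 = 0.0871


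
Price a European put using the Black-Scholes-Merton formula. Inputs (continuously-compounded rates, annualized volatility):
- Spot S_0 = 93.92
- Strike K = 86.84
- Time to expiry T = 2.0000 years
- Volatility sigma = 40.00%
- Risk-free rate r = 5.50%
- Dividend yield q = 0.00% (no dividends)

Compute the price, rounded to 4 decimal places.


Answer: Price = 12.0767

Derivation:
d1 = (ln(S/K) + (r - q + 0.5*sigma^2) * T) / (sigma * sqrt(T)) = 0.61584760
d2 = d1 - sigma * sqrt(T) = 0.05016217
exp(-rT) = 0.89583414; exp(-qT) = 1.00000000
P = K * exp(-rT) * N(-d2) - S_0 * exp(-qT) * N(-d1)
N(-d1) = 0.26899755; N(-d2) = 0.47999658
P = 86.8400 * 0.89583414 * 0.47999658 - 93.9200 * 1.00000000 * 0.26899755 = 12.0767


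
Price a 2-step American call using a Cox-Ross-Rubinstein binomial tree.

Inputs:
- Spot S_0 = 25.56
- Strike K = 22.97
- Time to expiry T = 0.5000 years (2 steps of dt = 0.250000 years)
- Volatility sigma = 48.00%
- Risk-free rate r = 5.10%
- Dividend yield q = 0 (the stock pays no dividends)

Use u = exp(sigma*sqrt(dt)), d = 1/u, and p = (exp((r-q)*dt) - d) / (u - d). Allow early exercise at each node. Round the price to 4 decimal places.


Answer: Price = V(0,0) = 5.1513

Derivation:
dt = T/N = 0.250000
u = exp(sigma*sqrt(dt)) = 1.271249; d = 1/u = 0.786628
p = (exp((r-q)*dt) - d) / (u - d) = 0.466764
Discount per step: exp(-r*dt) = 0.987331
Stock lattice S(k, i) with i counting down-moves:
  k=0: S(0,0) = 25.5600
  k=1: S(1,0) = 32.4931; S(1,1) = 20.1062
  k=2: S(2,0) = 41.3069; S(2,1) = 25.5600; S(2,2) = 15.8161
Terminal payoffs V(N, i) = max(S_T - K, 0):
  V(2,0) = 18.336862; V(2,1) = 2.590000; V(2,2) = 0.000000
Backward induction: V(k, i) = exp(-r*dt) * [p * V(k+1, i) + (1-p) * V(k+1, i+1)]; then take max(V_cont, immediate exercise) for American.
  V(1,0) = exp(-r*dt) * [p*18.336862 + (1-p)*2.590000] = 9.814137; exercise = 9.523128; V(1,0) = max -> 9.814137
  V(1,1) = exp(-r*dt) * [p*2.590000 + (1-p)*0.000000] = 1.193603; exercise = 0.000000; V(1,1) = max -> 1.193603
  V(0,0) = exp(-r*dt) * [p*9.814137 + (1-p)*1.193603] = 5.151259; exercise = 2.590000; V(0,0) = max -> 5.151259


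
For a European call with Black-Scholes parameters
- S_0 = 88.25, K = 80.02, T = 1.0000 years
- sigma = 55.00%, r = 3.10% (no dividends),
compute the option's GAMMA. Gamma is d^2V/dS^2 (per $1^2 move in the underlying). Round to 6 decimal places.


Answer: Gamma = 0.007219

Derivation:
d1 = 0.5093583498; d2 = -0.0406416502
phi(d1) = 0.3504064553; exp(-qT) = 1.0000000000; exp(-rT) = 0.9694755731
Gamma = exp(-qT) * phi(d1) / (S * sigma * sqrt(T)) = 1.0000000000 * 0.3504064553 / (88.2500 * 0.5500 * 1.0000000000) = 0.007219


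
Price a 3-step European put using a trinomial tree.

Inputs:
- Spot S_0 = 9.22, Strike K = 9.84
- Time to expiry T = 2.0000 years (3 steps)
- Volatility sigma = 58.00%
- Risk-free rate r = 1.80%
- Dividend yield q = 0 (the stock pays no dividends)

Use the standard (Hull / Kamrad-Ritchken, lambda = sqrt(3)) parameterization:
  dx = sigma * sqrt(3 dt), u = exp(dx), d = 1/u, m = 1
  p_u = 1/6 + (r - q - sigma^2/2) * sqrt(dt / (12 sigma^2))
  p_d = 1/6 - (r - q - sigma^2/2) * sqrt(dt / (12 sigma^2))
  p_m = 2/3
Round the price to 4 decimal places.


Answer: Price = V(0,0) = 2.9278

Derivation:
dt = T/N = 0.666667; dx = sigma*sqrt(3*dt) = 0.820244
u = exp(dx) = 2.271054; d = 1/u = 0.440324
p_u = 0.105628, p_m = 0.666667, p_d = 0.227705
Discount per step: exp(-r*dt) = 0.988072
Stock lattice S(k, j) with j the centered position index:
  k=0: S(0,+0) = 9.2200
  k=1: S(1,-1) = 4.0598; S(1,+0) = 9.2200; S(1,+1) = 20.9391
  k=2: S(2,-2) = 1.7876; S(2,-1) = 4.0598; S(2,+0) = 9.2200; S(2,+1) = 20.9391; S(2,+2) = 47.5539
  k=3: S(3,-3) = 0.7871; S(3,-2) = 1.7876; S(3,-1) = 4.0598; S(3,+0) = 9.2200; S(3,+1) = 20.9391; S(3,+2) = 47.5539; S(3,+3) = 107.9973
Terminal payoffs V(N, j) = max(K - S_T, 0):
  V(3,-3) = 9.052866; V(3,-2) = 8.052376; V(3,-1) = 5.780210; V(3,+0) = 0.620000; V(3,+1) = 0.000000; V(3,+2) = 0.000000; V(3,+3) = 0.000000
Backward induction: V(k, j) = exp(-r*dt) * [p_u * V(k+1, j+1) + p_m * V(k+1, j) + p_d * V(k+1, j-1)]
  V(2,-2) = exp(-r*dt) * [p_u*5.780210 + p_m*8.052376 + p_d*9.052866] = 7.944283
  V(2,-1) = exp(-r*dt) * [p_u*0.620000 + p_m*5.780210 + p_d*8.052376] = 5.683915
  V(2,+0) = exp(-r*dt) * [p_u*0.000000 + p_m*0.620000 + p_d*5.780210] = 1.708888
  V(2,+1) = exp(-r*dt) * [p_u*0.000000 + p_m*0.000000 + p_d*0.620000] = 0.139493
  V(2,+2) = exp(-r*dt) * [p_u*0.000000 + p_m*0.000000 + p_d*0.000000] = 0.000000
  V(1,-1) = exp(-r*dt) * [p_u*1.708888 + p_m*5.683915 + p_d*7.944283] = 5.709809
  V(1,+0) = exp(-r*dt) * [p_u*0.139493 + p_m*1.708888 + p_d*5.683915] = 2.419048
  V(1,+1) = exp(-r*dt) * [p_u*0.000000 + p_m*0.139493 + p_d*1.708888] = 0.476368
  V(0,+0) = exp(-r*dt) * [p_u*0.476368 + p_m*2.419048 + p_d*5.709809] = 2.927825
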